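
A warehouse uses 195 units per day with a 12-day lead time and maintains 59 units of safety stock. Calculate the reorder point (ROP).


Formula: ROP = (Daily Demand * Lead Time) + Safety Stock
Demand during lead time = 195 * 12 = 2340 units
ROP = 2340 + 59 = 2399 units

2399 units


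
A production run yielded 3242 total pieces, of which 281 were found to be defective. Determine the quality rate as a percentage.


Formula: Quality Rate = Good Pieces / Total Pieces * 100
Good pieces = 3242 - 281 = 2961
QR = 2961 / 3242 * 100 = 91.3%

91.3%


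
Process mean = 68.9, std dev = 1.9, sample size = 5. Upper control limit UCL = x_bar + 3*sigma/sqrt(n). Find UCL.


UCL = 68.9 + 3 * 1.9 / sqrt(5)

71.45


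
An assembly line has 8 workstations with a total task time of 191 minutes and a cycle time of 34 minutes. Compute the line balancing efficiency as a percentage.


Formula: Efficiency = Sum of Task Times / (N_stations * CT) * 100
Total station capacity = 8 stations * 34 min = 272 min
Efficiency = 191 / 272 * 100 = 70.2%

70.2%


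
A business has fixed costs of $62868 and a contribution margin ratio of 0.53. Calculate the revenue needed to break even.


Formula: BER = Fixed Costs / Contribution Margin Ratio
BER = $62868 / 0.53
BER = $118618.87 (to the nearest cent)

$118618.87


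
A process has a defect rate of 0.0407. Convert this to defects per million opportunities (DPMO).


DPMO = defect_rate * 1000000 = 0.0407 * 1000000

40700


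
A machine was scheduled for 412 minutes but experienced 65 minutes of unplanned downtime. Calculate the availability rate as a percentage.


Formula: Availability = (Planned Time - Downtime) / Planned Time * 100
Uptime = 412 - 65 = 347 min
Availability = 347 / 412 * 100 = 84.2%

84.2%


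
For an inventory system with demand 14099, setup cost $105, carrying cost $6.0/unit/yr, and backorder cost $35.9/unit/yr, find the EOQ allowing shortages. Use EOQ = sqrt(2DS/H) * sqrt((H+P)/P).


Formula: EOQ* = sqrt(2DS/H) * sqrt((H+P)/P)
Base EOQ = sqrt(2*14099*105/6.0) = 702.47 units
Correction = sqrt((6.0+35.9)/35.9) = 1.08034
EOQ* = 702.47 * 1.08034 = 758.9 units

758.9 units


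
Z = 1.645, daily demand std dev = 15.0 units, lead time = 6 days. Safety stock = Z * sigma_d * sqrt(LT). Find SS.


Formula: SS = z * sigma_d * sqrt(LT)
sqrt(LT) = sqrt(6) = 2.4495
SS = 1.645 * 15.0 * 2.4495
SS = 60.4 units

60.4 units


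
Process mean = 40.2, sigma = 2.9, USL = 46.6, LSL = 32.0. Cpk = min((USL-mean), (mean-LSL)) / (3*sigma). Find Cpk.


Cpu = (46.6 - 40.2) / (3 * 2.9) = 0.74
Cpl = (40.2 - 32.0) / (3 * 2.9) = 0.94
Cpk = min(0.74, 0.94) = 0.74

0.74


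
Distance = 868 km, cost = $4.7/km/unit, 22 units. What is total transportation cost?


TC = dist * cost * units = 868 * 4.7 * 22 = $89751.20

$89751.20


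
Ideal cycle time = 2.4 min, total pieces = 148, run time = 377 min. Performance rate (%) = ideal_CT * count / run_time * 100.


Formula: Performance = (Ideal CT * Total Count) / Run Time * 100
Ideal output time = 2.4 * 148 = 355.2 min
Performance = 355.2 / 377 * 100 = 94.2%

94.2%


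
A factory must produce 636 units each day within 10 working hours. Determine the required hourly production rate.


Formula: Production Rate = Daily Demand / Available Hours
Rate = 636 units/day / 10 hours/day
Rate = 63.6 units/hour

63.6 units/hour


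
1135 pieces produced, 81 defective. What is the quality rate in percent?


Formula: Quality Rate = Good Pieces / Total Pieces * 100
Good pieces = 1135 - 81 = 1054
QR = 1054 / 1135 * 100 = 92.9%

92.9%


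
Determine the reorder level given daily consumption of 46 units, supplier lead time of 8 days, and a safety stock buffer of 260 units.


Formula: ROP = (Daily Demand * Lead Time) + Safety Stock
Demand during lead time = 46 * 8 = 368 units
ROP = 368 + 260 = 628 units

628 units


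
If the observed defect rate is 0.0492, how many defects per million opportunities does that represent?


DPMO = defect_rate * 1000000 = 0.0492 * 1000000

49200


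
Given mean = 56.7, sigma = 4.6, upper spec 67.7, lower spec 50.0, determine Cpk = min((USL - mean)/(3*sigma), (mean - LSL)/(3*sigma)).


Cpu = (67.7 - 56.7) / (3 * 4.6) = 0.8
Cpl = (56.7 - 50.0) / (3 * 4.6) = 0.49
Cpk = min(0.8, 0.49) = 0.49

0.49


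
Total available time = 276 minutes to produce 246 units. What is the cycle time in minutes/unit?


Formula: CT = Available Time / Number of Units
CT = 276 min / 246 units
CT = 1.12 min/unit

1.12 min/unit


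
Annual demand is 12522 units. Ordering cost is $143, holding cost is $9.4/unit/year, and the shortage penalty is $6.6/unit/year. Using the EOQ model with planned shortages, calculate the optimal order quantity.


Formula: EOQ* = sqrt(2DS/H) * sqrt((H+P)/P)
Base EOQ = sqrt(2*12522*143/9.4) = 617.24 units
Correction = sqrt((9.4+6.6)/6.6) = 1.557
EOQ* = 617.24 * 1.557 = 961.0 units

961.0 units


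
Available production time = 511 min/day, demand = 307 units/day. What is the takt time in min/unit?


Formula: Takt Time = Available Production Time / Customer Demand
Takt = 511 min/day / 307 units/day
Takt = 1.66 min/unit

1.66 min/unit


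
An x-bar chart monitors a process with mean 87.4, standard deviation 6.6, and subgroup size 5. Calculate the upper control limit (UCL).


UCL = 87.4 + 3 * 6.6 / sqrt(5)

96.25


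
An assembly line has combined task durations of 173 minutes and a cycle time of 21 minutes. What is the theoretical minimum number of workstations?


Formula: N_min = ceil(Sum of Task Times / Cycle Time)
N_min = ceil(173 min / 21 min) = ceil(8.2381)
N_min = 9 stations

9


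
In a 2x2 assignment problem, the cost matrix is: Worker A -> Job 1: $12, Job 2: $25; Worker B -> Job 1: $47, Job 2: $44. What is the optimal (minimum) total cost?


Option 1: A->1 + B->2 = $12 + $44 = $56
Option 2: A->2 + B->1 = $25 + $47 = $72
Min cost = min($56, $72) = $56

$56


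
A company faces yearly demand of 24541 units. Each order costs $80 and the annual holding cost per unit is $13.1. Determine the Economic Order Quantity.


Formula: EOQ = sqrt(2 * D * S / H)
Numerator: 2 * 24541 * 80 = 3926560
2DS/H = 3926560 / 13.1 = 299737.4
EOQ = sqrt(299737.4) = 547.5 units

547.5 units


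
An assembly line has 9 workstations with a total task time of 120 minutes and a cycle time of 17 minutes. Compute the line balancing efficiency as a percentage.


Formula: Efficiency = Sum of Task Times / (N_stations * CT) * 100
Total station capacity = 9 stations * 17 min = 153 min
Efficiency = 120 / 153 * 100 = 78.4%

78.4%


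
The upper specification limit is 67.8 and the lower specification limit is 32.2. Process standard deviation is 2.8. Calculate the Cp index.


Cp = (67.8 - 32.2) / (6 * 2.8)

2.12


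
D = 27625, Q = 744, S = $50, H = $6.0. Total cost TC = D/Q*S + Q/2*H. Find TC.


TC = 27625/744 * 50 + 744/2 * 6.0

$4088.52


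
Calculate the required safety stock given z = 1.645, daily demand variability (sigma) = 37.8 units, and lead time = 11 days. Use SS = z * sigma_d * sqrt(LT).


Formula: SS = z * sigma_d * sqrt(LT)
sqrt(LT) = sqrt(11) = 3.3166
SS = 1.645 * 37.8 * 3.3166
SS = 206.2 units

206.2 units


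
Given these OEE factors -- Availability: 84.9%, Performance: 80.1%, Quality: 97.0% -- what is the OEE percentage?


Formula: OEE = Availability * Performance * Quality / 10000
A * P = 84.9% * 80.1% / 100 = 68.0%
OEE = 68.0% * 97.0% / 100 = 66.0%

66.0%


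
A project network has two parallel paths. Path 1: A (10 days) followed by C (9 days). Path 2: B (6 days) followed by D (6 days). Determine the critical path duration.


Path 1 = 10 + 9 = 19 days
Path 2 = 6 + 6 = 12 days
Duration = max(19, 12) = 19 days

19 days


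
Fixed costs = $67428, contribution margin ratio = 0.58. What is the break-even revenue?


Formula: BER = Fixed Costs / Contribution Margin Ratio
BER = $67428 / 0.58
BER = $116255.17 (to the nearest cent)

$116255.17


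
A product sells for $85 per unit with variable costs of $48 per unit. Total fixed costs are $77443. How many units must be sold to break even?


Formula: BEQ = Fixed Costs / (Price - Variable Cost)
Contribution margin = $85 - $48 = $37/unit
BEQ = ceil($77443 / $37/unit) = ceil(2093.05) = 2094 units

2094 units


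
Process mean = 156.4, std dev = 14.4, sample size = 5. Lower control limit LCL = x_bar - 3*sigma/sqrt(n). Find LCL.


LCL = 156.4 - 3 * 14.4 / sqrt(5)

137.08


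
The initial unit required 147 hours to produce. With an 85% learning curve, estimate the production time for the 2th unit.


Formula: T_n = T_1 * (learning_rate)^(log2(n)) where learning_rate = rate/100
Doublings = log2(2) = 1
T_n = 147 * 0.85^1
T_n = 147 * 0.85 = 125.0 hours

125.0 hours


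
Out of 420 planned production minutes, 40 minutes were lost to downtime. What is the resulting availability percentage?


Formula: Availability = (Planned Time - Downtime) / Planned Time * 100
Uptime = 420 - 40 = 380 min
Availability = 380 / 420 * 100 = 90.5%

90.5%


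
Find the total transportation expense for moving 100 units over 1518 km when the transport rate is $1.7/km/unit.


TC = dist * cost * units = 1518 * 1.7 * 100 = $258060.00

$258060.00


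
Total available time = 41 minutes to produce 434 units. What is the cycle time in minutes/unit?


Formula: CT = Available Time / Number of Units
CT = 41 min / 434 units
CT = 0.09 min/unit

0.09 min/unit


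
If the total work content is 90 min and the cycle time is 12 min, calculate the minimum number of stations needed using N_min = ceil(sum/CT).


Formula: N_min = ceil(Sum of Task Times / Cycle Time)
N_min = ceil(90 min / 12 min) = ceil(7.5)
N_min = 8 stations

8


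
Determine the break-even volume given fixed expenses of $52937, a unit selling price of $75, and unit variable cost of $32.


Formula: BEQ = Fixed Costs / (Price - Variable Cost)
Contribution margin = $75 - $32 = $43/unit
BEQ = ceil($52937 / $43/unit) = ceil(1231.09) = 1232 units

1232 units


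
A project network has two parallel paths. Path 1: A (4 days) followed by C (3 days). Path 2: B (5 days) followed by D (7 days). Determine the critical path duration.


Path 1 = 4 + 3 = 7 days
Path 2 = 5 + 7 = 12 days
Duration = max(7, 12) = 12 days

12 days


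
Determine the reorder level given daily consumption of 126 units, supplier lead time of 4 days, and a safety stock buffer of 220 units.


Formula: ROP = (Daily Demand * Lead Time) + Safety Stock
Demand during lead time = 126 * 4 = 504 units
ROP = 504 + 220 = 724 units

724 units


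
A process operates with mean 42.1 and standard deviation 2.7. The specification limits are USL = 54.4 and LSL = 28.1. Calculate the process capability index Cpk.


Cpu = (54.4 - 42.1) / (3 * 2.7) = 1.52
Cpl = (42.1 - 28.1) / (3 * 2.7) = 1.73
Cpk = min(1.52, 1.73) = 1.52

1.52


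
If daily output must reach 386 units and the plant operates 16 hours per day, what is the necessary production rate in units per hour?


Formula: Production Rate = Daily Demand / Available Hours
Rate = 386 units/day / 16 hours/day
Rate = 24.1 units/hour

24.1 units/hour


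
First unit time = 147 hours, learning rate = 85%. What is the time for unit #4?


Formula: T_n = T_1 * (learning_rate)^(log2(n)) where learning_rate = rate/100
Doublings = log2(4) = 2
T_n = 147 * 0.85^2
T_n = 147 * 0.7225 = 106.2 hours

106.2 hours


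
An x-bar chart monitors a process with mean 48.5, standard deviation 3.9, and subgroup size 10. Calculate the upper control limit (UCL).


UCL = 48.5 + 3 * 3.9 / sqrt(10)

52.2


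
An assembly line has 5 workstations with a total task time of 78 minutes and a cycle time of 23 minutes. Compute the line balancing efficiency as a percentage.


Formula: Efficiency = Sum of Task Times / (N_stations * CT) * 100
Total station capacity = 5 stations * 23 min = 115 min
Efficiency = 78 / 115 * 100 = 67.8%

67.8%


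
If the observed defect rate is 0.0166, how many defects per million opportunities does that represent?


DPMO = defect_rate * 1000000 = 0.0166 * 1000000

16600


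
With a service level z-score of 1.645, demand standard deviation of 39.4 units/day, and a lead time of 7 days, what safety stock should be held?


Formula: SS = z * sigma_d * sqrt(LT)
sqrt(LT) = sqrt(7) = 2.6458
SS = 1.645 * 39.4 * 2.6458
SS = 171.5 units

171.5 units


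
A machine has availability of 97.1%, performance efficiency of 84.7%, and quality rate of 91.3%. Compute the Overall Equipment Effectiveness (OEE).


Formula: OEE = Availability * Performance * Quality / 10000
A * P = 97.1% * 84.7% / 100 = 82.24%
OEE = 82.24% * 91.3% / 100 = 75.1%

75.1%


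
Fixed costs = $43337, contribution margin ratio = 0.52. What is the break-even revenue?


Formula: BER = Fixed Costs / Contribution Margin Ratio
BER = $43337 / 0.52
BER = $83340.38 (to the nearest cent)

$83340.38


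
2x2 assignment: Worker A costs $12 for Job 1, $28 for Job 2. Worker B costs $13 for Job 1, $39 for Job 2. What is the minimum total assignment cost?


Option 1: A->1 + B->2 = $12 + $39 = $51
Option 2: A->2 + B->1 = $28 + $13 = $41
Min cost = min($51, $41) = $41

$41


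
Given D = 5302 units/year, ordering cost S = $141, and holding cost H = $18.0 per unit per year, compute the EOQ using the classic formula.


Formula: EOQ = sqrt(2 * D * S / H)
Numerator: 2 * 5302 * 141 = 1495164
2DS/H = 1495164 / 18.0 = 83064.7
EOQ = sqrt(83064.7) = 288.2 units

288.2 units


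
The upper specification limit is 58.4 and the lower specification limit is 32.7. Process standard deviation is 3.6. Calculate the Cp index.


Cp = (58.4 - 32.7) / (6 * 3.6)

1.19


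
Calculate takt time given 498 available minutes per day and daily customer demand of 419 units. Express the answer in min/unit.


Formula: Takt Time = Available Production Time / Customer Demand
Takt = 498 min/day / 419 units/day
Takt = 1.19 min/unit

1.19 min/unit


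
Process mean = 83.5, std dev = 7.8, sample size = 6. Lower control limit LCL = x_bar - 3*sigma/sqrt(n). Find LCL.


LCL = 83.5 - 3 * 7.8 / sqrt(6)

73.95


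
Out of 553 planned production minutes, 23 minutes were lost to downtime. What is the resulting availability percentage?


Formula: Availability = (Planned Time - Downtime) / Planned Time * 100
Uptime = 553 - 23 = 530 min
Availability = 530 / 553 * 100 = 95.8%

95.8%


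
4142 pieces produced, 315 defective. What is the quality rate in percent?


Formula: Quality Rate = Good Pieces / Total Pieces * 100
Good pieces = 4142 - 315 = 3827
QR = 3827 / 4142 * 100 = 92.4%

92.4%


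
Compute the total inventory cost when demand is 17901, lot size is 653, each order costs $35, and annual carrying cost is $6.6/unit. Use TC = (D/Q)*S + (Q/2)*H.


TC = 17901/653 * 35 + 653/2 * 6.6

$3114.37


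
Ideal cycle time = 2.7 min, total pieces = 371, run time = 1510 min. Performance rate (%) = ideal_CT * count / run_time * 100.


Formula: Performance = (Ideal CT * Total Count) / Run Time * 100
Ideal output time = 2.7 * 371 = 1001.7 min
Performance = 1001.7 / 1510 * 100 = 66.3%

66.3%


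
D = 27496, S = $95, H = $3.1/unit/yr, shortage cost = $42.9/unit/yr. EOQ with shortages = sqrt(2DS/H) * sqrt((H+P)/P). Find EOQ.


Formula: EOQ* = sqrt(2DS/H) * sqrt((H+P)/P)
Base EOQ = sqrt(2*27496*95/3.1) = 1298.17 units
Correction = sqrt((3.1+42.9)/42.9) = 1.0355
EOQ* = 1298.17 * 1.0355 = 1344.3 units

1344.3 units


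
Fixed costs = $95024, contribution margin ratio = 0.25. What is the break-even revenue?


Formula: BER = Fixed Costs / Contribution Margin Ratio
BER = $95024 / 0.25
BER = $380096.00 (to the nearest cent)

$380096.00


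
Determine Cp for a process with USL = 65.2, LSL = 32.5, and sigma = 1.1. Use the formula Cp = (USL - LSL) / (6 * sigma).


Cp = (65.2 - 32.5) / (6 * 1.1)

4.95


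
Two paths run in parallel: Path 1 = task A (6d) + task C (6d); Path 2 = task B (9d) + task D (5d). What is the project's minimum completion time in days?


Path 1 = 6 + 6 = 12 days
Path 2 = 9 + 5 = 14 days
Duration = max(12, 14) = 14 days

14 days


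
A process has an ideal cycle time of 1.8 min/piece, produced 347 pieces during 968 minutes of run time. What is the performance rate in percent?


Formula: Performance = (Ideal CT * Total Count) / Run Time * 100
Ideal output time = 1.8 * 347 = 624.6 min
Performance = 624.6 / 968 * 100 = 64.5%

64.5%


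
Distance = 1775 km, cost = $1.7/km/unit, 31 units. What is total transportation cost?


TC = dist * cost * units = 1775 * 1.7 * 31 = $93542.50

$93542.50


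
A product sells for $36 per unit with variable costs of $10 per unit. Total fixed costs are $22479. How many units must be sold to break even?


Formula: BEQ = Fixed Costs / (Price - Variable Cost)
Contribution margin = $36 - $10 = $26/unit
BEQ = ceil($22479 / $26/unit) = ceil(864.58) = 865 units

865 units


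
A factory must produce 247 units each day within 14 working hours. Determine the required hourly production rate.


Formula: Production Rate = Daily Demand / Available Hours
Rate = 247 units/day / 14 hours/day
Rate = 17.6 units/hour

17.6 units/hour


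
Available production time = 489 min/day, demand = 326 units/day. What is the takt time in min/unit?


Formula: Takt Time = Available Production Time / Customer Demand
Takt = 489 min/day / 326 units/day
Takt = 1.5 min/unit

1.5 min/unit


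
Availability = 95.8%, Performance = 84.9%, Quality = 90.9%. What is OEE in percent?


Formula: OEE = Availability * Performance * Quality / 10000
A * P = 95.8% * 84.9% / 100 = 81.33%
OEE = 81.33% * 90.9% / 100 = 73.9%

73.9%


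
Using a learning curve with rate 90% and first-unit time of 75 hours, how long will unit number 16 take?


Formula: T_n = T_1 * (learning_rate)^(log2(n)) where learning_rate = rate/100
Doublings = log2(16) = 4
T_n = 75 * 0.9^4
T_n = 75 * 0.6561 = 49.2 hours

49.2 hours


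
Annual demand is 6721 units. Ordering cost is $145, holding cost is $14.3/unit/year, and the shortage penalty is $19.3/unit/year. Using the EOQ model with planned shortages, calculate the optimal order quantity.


Formula: EOQ* = sqrt(2DS/H) * sqrt((H+P)/P)
Base EOQ = sqrt(2*6721*145/14.3) = 369.19 units
Correction = sqrt((14.3+19.3)/19.3) = 1.31944
EOQ* = 369.19 * 1.31944 = 487.1 units

487.1 units


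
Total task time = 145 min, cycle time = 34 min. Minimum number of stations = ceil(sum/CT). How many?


Formula: N_min = ceil(Sum of Task Times / Cycle Time)
N_min = ceil(145 min / 34 min) = ceil(4.2647)
N_min = 5 stations

5


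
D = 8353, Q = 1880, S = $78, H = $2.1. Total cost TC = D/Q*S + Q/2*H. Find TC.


TC = 8353/1880 * 78 + 1880/2 * 2.1

$2320.56


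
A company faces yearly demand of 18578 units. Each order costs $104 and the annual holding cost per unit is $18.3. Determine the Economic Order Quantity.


Formula: EOQ = sqrt(2 * D * S / H)
Numerator: 2 * 18578 * 104 = 3864224
2DS/H = 3864224 / 18.3 = 211159.8
EOQ = sqrt(211159.8) = 459.5 units

459.5 units


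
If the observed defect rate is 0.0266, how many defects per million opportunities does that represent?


DPMO = defect_rate * 1000000 = 0.0266 * 1000000

26600


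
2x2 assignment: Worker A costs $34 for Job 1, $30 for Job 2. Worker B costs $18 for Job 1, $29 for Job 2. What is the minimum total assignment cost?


Option 1: A->1 + B->2 = $34 + $29 = $63
Option 2: A->2 + B->1 = $30 + $18 = $48
Min cost = min($63, $48) = $48

$48


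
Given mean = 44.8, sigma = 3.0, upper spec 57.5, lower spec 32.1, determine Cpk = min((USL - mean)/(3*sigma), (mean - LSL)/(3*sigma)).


Cpu = (57.5 - 44.8) / (3 * 3.0) = 1.41
Cpl = (44.8 - 32.1) / (3 * 3.0) = 1.41
Cpk = min(1.41, 1.41) = 1.41

1.41


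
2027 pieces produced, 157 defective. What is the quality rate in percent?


Formula: Quality Rate = Good Pieces / Total Pieces * 100
Good pieces = 2027 - 157 = 1870
QR = 1870 / 2027 * 100 = 92.3%

92.3%


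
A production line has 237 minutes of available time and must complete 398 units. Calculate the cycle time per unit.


Formula: CT = Available Time / Number of Units
CT = 237 min / 398 units
CT = 0.6 min/unit

0.6 min/unit


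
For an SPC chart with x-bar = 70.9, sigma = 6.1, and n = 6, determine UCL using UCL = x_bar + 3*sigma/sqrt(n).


UCL = 70.9 + 3 * 6.1 / sqrt(6)

78.37


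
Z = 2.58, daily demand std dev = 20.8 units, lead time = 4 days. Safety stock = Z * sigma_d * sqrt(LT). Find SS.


Formula: SS = z * sigma_d * sqrt(LT)
sqrt(LT) = sqrt(4) = 2.0
SS = 2.58 * 20.8 * 2.0
SS = 107.3 units

107.3 units


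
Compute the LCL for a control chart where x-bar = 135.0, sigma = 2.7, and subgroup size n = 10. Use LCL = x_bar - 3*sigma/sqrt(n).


LCL = 135.0 - 3 * 2.7 / sqrt(10)

132.44


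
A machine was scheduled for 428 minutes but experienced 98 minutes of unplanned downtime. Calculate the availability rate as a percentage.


Formula: Availability = (Planned Time - Downtime) / Planned Time * 100
Uptime = 428 - 98 = 330 min
Availability = 330 / 428 * 100 = 77.1%

77.1%


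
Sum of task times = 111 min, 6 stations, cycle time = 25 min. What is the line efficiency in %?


Formula: Efficiency = Sum of Task Times / (N_stations * CT) * 100
Total station capacity = 6 stations * 25 min = 150 min
Efficiency = 111 / 150 * 100 = 74.0%

74.0%


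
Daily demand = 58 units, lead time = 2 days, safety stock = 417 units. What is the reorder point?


Formula: ROP = (Daily Demand * Lead Time) + Safety Stock
Demand during lead time = 58 * 2 = 116 units
ROP = 116 + 417 = 533 units

533 units


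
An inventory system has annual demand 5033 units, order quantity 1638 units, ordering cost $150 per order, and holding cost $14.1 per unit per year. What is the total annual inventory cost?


TC = 5033/1638 * 150 + 1638/2 * 14.1

$12008.80


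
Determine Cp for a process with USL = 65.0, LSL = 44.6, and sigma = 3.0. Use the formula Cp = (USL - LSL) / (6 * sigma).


Cp = (65.0 - 44.6) / (6 * 3.0)

1.13


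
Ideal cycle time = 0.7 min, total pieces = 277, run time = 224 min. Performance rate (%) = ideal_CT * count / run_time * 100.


Formula: Performance = (Ideal CT * Total Count) / Run Time * 100
Ideal output time = 0.7 * 277 = 193.9 min
Performance = 193.9 / 224 * 100 = 86.6%

86.6%


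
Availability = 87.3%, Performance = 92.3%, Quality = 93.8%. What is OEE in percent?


Formula: OEE = Availability * Performance * Quality / 10000
A * P = 87.3% * 92.3% / 100 = 80.58%
OEE = 80.58% * 93.8% / 100 = 75.6%

75.6%


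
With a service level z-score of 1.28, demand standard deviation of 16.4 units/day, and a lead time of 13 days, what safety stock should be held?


Formula: SS = z * sigma_d * sqrt(LT)
sqrt(LT) = sqrt(13) = 3.6056
SS = 1.28 * 16.4 * 3.6056
SS = 75.7 units

75.7 units


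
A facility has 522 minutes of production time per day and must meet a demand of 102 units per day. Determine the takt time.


Formula: Takt Time = Available Production Time / Customer Demand
Takt = 522 min/day / 102 units/day
Takt = 5.12 min/unit

5.12 min/unit


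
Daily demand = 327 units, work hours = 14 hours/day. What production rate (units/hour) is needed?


Formula: Production Rate = Daily Demand / Available Hours
Rate = 327 units/day / 14 hours/day
Rate = 23.4 units/hour

23.4 units/hour


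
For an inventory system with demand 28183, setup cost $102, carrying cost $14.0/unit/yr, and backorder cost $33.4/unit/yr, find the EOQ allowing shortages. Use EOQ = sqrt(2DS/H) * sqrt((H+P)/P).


Formula: EOQ* = sqrt(2DS/H) * sqrt((H+P)/P)
Base EOQ = sqrt(2*28183*102/14.0) = 640.83 units
Correction = sqrt((14.0+33.4)/33.4) = 1.19129
EOQ* = 640.83 * 1.19129 = 763.4 units

763.4 units


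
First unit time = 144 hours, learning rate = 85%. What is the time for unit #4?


Formula: T_n = T_1 * (learning_rate)^(log2(n)) where learning_rate = rate/100
Doublings = log2(4) = 2
T_n = 144 * 0.85^2
T_n = 144 * 0.7225 = 104.0 hours

104.0 hours


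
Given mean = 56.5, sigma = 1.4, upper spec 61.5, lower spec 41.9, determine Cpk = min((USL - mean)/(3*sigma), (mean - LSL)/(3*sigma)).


Cpu = (61.5 - 56.5) / (3 * 1.4) = 1.19
Cpl = (56.5 - 41.9) / (3 * 1.4) = 3.48
Cpk = min(1.19, 3.48) = 1.19

1.19


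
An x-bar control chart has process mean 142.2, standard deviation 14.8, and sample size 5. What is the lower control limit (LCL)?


LCL = 142.2 - 3 * 14.8 / sqrt(5)

122.34


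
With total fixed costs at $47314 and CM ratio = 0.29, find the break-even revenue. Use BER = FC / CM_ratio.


Formula: BER = Fixed Costs / Contribution Margin Ratio
BER = $47314 / 0.29
BER = $163151.72 (to the nearest cent)

$163151.72


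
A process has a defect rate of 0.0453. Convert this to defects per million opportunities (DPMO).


DPMO = defect_rate * 1000000 = 0.0453 * 1000000

45300


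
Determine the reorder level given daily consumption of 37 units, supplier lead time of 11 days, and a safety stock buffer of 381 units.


Formula: ROP = (Daily Demand * Lead Time) + Safety Stock
Demand during lead time = 37 * 11 = 407 units
ROP = 407 + 381 = 788 units

788 units


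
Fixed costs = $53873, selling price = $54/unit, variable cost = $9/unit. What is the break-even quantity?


Formula: BEQ = Fixed Costs / (Price - Variable Cost)
Contribution margin = $54 - $9 = $45/unit
BEQ = ceil($53873 / $45/unit) = ceil(1197.18) = 1198 units

1198 units


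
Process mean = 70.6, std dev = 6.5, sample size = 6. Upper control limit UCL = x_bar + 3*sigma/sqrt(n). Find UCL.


UCL = 70.6 + 3 * 6.5 / sqrt(6)

78.56


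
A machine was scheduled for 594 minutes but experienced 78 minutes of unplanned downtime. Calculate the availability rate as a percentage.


Formula: Availability = (Planned Time - Downtime) / Planned Time * 100
Uptime = 594 - 78 = 516 min
Availability = 516 / 594 * 100 = 86.9%

86.9%


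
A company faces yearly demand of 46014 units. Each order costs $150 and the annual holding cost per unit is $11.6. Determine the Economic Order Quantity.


Formula: EOQ = sqrt(2 * D * S / H)
Numerator: 2 * 46014 * 150 = 13804200
2DS/H = 13804200 / 11.6 = 1190017.2
EOQ = sqrt(1190017.2) = 1090.9 units

1090.9 units


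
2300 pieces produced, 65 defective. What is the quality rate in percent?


Formula: Quality Rate = Good Pieces / Total Pieces * 100
Good pieces = 2300 - 65 = 2235
QR = 2235 / 2300 * 100 = 97.2%

97.2%


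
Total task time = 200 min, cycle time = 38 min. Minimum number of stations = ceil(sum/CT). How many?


Formula: N_min = ceil(Sum of Task Times / Cycle Time)
N_min = ceil(200 min / 38 min) = ceil(5.2632)
N_min = 6 stations

6


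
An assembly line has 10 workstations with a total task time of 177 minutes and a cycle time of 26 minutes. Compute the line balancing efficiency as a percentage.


Formula: Efficiency = Sum of Task Times / (N_stations * CT) * 100
Total station capacity = 10 stations * 26 min = 260 min
Efficiency = 177 / 260 * 100 = 68.1%

68.1%


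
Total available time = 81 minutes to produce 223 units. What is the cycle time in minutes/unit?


Formula: CT = Available Time / Number of Units
CT = 81 min / 223 units
CT = 0.36 min/unit

0.36 min/unit


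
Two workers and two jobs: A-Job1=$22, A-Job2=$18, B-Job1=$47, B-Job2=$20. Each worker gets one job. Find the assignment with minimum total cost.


Option 1: A->1 + B->2 = $22 + $20 = $42
Option 2: A->2 + B->1 = $18 + $47 = $65
Min cost = min($42, $65) = $42

$42


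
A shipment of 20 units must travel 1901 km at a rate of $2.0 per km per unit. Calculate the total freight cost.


TC = dist * cost * units = 1901 * 2.0 * 20 = $76040.00

$76040.00


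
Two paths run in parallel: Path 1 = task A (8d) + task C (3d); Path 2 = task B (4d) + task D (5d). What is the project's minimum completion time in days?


Path 1 = 8 + 3 = 11 days
Path 2 = 4 + 5 = 9 days
Duration = max(11, 9) = 11 days

11 days


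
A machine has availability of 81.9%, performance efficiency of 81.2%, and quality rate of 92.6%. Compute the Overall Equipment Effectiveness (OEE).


Formula: OEE = Availability * Performance * Quality / 10000
A * P = 81.9% * 81.2% / 100 = 66.5%
OEE = 66.5% * 92.6% / 100 = 61.6%

61.6%


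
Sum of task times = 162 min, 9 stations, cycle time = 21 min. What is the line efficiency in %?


Formula: Efficiency = Sum of Task Times / (N_stations * CT) * 100
Total station capacity = 9 stations * 21 min = 189 min
Efficiency = 162 / 189 * 100 = 85.7%

85.7%


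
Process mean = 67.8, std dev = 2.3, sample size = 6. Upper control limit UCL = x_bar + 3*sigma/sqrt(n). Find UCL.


UCL = 67.8 + 3 * 2.3 / sqrt(6)

70.62


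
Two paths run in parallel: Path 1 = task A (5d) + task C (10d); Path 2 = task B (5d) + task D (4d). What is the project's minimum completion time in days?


Path 1 = 5 + 10 = 15 days
Path 2 = 5 + 4 = 9 days
Duration = max(15, 9) = 15 days

15 days


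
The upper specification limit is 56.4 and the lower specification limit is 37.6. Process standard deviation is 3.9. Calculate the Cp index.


Cp = (56.4 - 37.6) / (6 * 3.9)

0.8


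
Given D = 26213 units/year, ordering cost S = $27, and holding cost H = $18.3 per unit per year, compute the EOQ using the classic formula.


Formula: EOQ = sqrt(2 * D * S / H)
Numerator: 2 * 26213 * 27 = 1415502
2DS/H = 1415502 / 18.3 = 77349.8
EOQ = sqrt(77349.8) = 278.1 units

278.1 units


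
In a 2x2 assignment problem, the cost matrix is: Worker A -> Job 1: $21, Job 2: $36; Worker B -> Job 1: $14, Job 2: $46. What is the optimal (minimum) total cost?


Option 1: A->1 + B->2 = $21 + $46 = $67
Option 2: A->2 + B->1 = $36 + $14 = $50
Min cost = min($67, $50) = $50

$50


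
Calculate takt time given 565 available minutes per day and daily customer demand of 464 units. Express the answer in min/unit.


Formula: Takt Time = Available Production Time / Customer Demand
Takt = 565 min/day / 464 units/day
Takt = 1.22 min/unit

1.22 min/unit


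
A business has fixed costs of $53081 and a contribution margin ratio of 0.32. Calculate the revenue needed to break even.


Formula: BER = Fixed Costs / Contribution Margin Ratio
BER = $53081 / 0.32
BER = $165878.13 (to the nearest cent)

$165878.13


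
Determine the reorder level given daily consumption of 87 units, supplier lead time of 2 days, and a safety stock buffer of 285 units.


Formula: ROP = (Daily Demand * Lead Time) + Safety Stock
Demand during lead time = 87 * 2 = 174 units
ROP = 174 + 285 = 459 units

459 units


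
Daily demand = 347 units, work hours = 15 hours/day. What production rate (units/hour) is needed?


Formula: Production Rate = Daily Demand / Available Hours
Rate = 347 units/day / 15 hours/day
Rate = 23.1 units/hour

23.1 units/hour


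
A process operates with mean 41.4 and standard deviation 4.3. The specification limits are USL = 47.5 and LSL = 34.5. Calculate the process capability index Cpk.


Cpu = (47.5 - 41.4) / (3 * 4.3) = 0.47
Cpl = (41.4 - 34.5) / (3 * 4.3) = 0.53
Cpk = min(0.47, 0.53) = 0.47

0.47


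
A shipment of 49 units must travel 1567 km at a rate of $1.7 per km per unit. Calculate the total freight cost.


TC = dist * cost * units = 1567 * 1.7 * 49 = $130531.10

$130531.10


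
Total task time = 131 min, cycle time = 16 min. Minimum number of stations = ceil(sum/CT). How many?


Formula: N_min = ceil(Sum of Task Times / Cycle Time)
N_min = ceil(131 min / 16 min) = ceil(8.1875)
N_min = 9 stations

9


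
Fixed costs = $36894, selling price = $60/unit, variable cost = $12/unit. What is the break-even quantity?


Formula: BEQ = Fixed Costs / (Price - Variable Cost)
Contribution margin = $60 - $12 = $48/unit
BEQ = ceil($36894 / $48/unit) = ceil(768.62) = 769 units

769 units


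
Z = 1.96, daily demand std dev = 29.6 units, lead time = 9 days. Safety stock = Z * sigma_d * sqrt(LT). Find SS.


Formula: SS = z * sigma_d * sqrt(LT)
sqrt(LT) = sqrt(9) = 3.0
SS = 1.96 * 29.6 * 3.0
SS = 174.0 units

174.0 units


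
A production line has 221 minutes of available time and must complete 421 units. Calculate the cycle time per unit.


Formula: CT = Available Time / Number of Units
CT = 221 min / 421 units
CT = 0.52 min/unit

0.52 min/unit


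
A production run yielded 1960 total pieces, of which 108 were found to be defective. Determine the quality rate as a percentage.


Formula: Quality Rate = Good Pieces / Total Pieces * 100
Good pieces = 1960 - 108 = 1852
QR = 1852 / 1960 * 100 = 94.5%

94.5%


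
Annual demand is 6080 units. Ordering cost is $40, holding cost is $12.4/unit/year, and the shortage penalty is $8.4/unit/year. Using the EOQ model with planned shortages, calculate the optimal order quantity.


Formula: EOQ* = sqrt(2DS/H) * sqrt((H+P)/P)
Base EOQ = sqrt(2*6080*40/12.4) = 198.06 units
Correction = sqrt((12.4+8.4)/8.4) = 1.57359
EOQ* = 198.06 * 1.57359 = 311.7 units

311.7 units


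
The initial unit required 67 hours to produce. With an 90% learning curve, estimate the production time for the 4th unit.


Formula: T_n = T_1 * (learning_rate)^(log2(n)) where learning_rate = rate/100
Doublings = log2(4) = 2
T_n = 67 * 0.9^2
T_n = 67 * 0.81 = 54.3 hours

54.3 hours


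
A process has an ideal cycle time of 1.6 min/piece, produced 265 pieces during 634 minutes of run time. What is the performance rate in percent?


Formula: Performance = (Ideal CT * Total Count) / Run Time * 100
Ideal output time = 1.6 * 265 = 424.0 min
Performance = 424.0 / 634 * 100 = 66.9%

66.9%


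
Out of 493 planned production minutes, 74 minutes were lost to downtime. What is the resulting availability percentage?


Formula: Availability = (Planned Time - Downtime) / Planned Time * 100
Uptime = 493 - 74 = 419 min
Availability = 419 / 493 * 100 = 85.0%

85.0%


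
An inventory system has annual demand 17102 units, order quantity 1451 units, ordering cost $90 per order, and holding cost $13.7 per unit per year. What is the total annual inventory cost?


TC = 17102/1451 * 90 + 1451/2 * 13.7

$11000.12


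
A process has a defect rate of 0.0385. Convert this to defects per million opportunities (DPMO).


DPMO = defect_rate * 1000000 = 0.0385 * 1000000

38500


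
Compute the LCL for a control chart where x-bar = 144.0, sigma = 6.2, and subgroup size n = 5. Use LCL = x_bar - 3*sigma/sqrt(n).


LCL = 144.0 - 3 * 6.2 / sqrt(5)

135.68


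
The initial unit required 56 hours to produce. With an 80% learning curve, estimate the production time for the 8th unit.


Formula: T_n = T_1 * (learning_rate)^(log2(n)) where learning_rate = rate/100
Doublings = log2(8) = 3
T_n = 56 * 0.8^3
T_n = 56 * 0.512 = 28.7 hours

28.7 hours


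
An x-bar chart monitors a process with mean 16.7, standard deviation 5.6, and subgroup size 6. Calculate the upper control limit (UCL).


UCL = 16.7 + 3 * 5.6 / sqrt(6)

23.56


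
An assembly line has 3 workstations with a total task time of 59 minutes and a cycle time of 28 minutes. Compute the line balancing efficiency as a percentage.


Formula: Efficiency = Sum of Task Times / (N_stations * CT) * 100
Total station capacity = 3 stations * 28 min = 84 min
Efficiency = 59 / 84 * 100 = 70.2%

70.2%


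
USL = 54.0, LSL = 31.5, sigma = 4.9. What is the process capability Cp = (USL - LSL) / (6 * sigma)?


Cp = (54.0 - 31.5) / (6 * 4.9)

0.77


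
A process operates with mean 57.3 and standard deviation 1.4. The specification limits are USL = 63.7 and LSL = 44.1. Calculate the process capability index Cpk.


Cpu = (63.7 - 57.3) / (3 * 1.4) = 1.52
Cpl = (57.3 - 44.1) / (3 * 1.4) = 3.14
Cpk = min(1.52, 3.14) = 1.52

1.52


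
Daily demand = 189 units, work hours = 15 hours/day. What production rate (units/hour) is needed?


Formula: Production Rate = Daily Demand / Available Hours
Rate = 189 units/day / 15 hours/day
Rate = 12.6 units/hour

12.6 units/hour


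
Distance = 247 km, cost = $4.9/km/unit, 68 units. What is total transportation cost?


TC = dist * cost * units = 247 * 4.9 * 68 = $82300.40

$82300.40


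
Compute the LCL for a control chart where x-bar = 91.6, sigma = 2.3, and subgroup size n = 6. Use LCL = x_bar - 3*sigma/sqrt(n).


LCL = 91.6 - 3 * 2.3 / sqrt(6)

88.78


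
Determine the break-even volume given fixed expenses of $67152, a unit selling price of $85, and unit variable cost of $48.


Formula: BEQ = Fixed Costs / (Price - Variable Cost)
Contribution margin = $85 - $48 = $37/unit
BEQ = ceil($67152 / $37/unit) = ceil(1814.92) = 1815 units

1815 units


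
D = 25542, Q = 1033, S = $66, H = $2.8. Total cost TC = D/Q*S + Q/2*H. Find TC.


TC = 25542/1033 * 66 + 1033/2 * 2.8

$3078.12


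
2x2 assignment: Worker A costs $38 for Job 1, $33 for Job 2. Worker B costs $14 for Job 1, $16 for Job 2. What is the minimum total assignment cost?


Option 1: A->1 + B->2 = $38 + $16 = $54
Option 2: A->2 + B->1 = $33 + $14 = $47
Min cost = min($54, $47) = $47

$47


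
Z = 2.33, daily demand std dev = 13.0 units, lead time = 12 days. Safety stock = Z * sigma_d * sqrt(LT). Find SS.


Formula: SS = z * sigma_d * sqrt(LT)
sqrt(LT) = sqrt(12) = 3.4641
SS = 2.33 * 13.0 * 3.4641
SS = 104.9 units

104.9 units


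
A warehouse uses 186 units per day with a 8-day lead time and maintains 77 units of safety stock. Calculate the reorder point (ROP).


Formula: ROP = (Daily Demand * Lead Time) + Safety Stock
Demand during lead time = 186 * 8 = 1488 units
ROP = 1488 + 77 = 1565 units

1565 units


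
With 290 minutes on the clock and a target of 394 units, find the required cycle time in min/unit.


Formula: CT = Available Time / Number of Units
CT = 290 min / 394 units
CT = 0.74 min/unit

0.74 min/unit


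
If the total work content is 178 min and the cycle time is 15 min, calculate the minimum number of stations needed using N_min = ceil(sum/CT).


Formula: N_min = ceil(Sum of Task Times / Cycle Time)
N_min = ceil(178 min / 15 min) = ceil(11.8667)
N_min = 12 stations

12


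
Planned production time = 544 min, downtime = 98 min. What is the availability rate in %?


Formula: Availability = (Planned Time - Downtime) / Planned Time * 100
Uptime = 544 - 98 = 446 min
Availability = 446 / 544 * 100 = 82.0%

82.0%


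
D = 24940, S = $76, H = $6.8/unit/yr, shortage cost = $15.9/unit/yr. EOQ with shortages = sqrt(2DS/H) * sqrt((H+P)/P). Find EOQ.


Formula: EOQ* = sqrt(2DS/H) * sqrt((H+P)/P)
Base EOQ = sqrt(2*24940*76/6.8) = 746.65 units
Correction = sqrt((6.8+15.9)/15.9) = 1.19485
EOQ* = 746.65 * 1.19485 = 892.1 units

892.1 units


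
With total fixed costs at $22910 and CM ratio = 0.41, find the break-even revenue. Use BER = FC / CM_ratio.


Formula: BER = Fixed Costs / Contribution Margin Ratio
BER = $22910 / 0.41
BER = $55878.05 (to the nearest cent)

$55878.05


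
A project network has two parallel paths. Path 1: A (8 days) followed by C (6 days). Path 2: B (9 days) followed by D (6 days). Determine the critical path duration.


Path 1 = 8 + 6 = 14 days
Path 2 = 9 + 6 = 15 days
Duration = max(14, 15) = 15 days

15 days


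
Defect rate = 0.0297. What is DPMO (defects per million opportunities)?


DPMO = defect_rate * 1000000 = 0.0297 * 1000000

29700


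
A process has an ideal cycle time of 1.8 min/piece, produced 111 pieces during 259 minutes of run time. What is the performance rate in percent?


Formula: Performance = (Ideal CT * Total Count) / Run Time * 100
Ideal output time = 1.8 * 111 = 199.8 min
Performance = 199.8 / 259 * 100 = 77.1%

77.1%


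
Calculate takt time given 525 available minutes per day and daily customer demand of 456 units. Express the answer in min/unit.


Formula: Takt Time = Available Production Time / Customer Demand
Takt = 525 min/day / 456 units/day
Takt = 1.15 min/unit

1.15 min/unit
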